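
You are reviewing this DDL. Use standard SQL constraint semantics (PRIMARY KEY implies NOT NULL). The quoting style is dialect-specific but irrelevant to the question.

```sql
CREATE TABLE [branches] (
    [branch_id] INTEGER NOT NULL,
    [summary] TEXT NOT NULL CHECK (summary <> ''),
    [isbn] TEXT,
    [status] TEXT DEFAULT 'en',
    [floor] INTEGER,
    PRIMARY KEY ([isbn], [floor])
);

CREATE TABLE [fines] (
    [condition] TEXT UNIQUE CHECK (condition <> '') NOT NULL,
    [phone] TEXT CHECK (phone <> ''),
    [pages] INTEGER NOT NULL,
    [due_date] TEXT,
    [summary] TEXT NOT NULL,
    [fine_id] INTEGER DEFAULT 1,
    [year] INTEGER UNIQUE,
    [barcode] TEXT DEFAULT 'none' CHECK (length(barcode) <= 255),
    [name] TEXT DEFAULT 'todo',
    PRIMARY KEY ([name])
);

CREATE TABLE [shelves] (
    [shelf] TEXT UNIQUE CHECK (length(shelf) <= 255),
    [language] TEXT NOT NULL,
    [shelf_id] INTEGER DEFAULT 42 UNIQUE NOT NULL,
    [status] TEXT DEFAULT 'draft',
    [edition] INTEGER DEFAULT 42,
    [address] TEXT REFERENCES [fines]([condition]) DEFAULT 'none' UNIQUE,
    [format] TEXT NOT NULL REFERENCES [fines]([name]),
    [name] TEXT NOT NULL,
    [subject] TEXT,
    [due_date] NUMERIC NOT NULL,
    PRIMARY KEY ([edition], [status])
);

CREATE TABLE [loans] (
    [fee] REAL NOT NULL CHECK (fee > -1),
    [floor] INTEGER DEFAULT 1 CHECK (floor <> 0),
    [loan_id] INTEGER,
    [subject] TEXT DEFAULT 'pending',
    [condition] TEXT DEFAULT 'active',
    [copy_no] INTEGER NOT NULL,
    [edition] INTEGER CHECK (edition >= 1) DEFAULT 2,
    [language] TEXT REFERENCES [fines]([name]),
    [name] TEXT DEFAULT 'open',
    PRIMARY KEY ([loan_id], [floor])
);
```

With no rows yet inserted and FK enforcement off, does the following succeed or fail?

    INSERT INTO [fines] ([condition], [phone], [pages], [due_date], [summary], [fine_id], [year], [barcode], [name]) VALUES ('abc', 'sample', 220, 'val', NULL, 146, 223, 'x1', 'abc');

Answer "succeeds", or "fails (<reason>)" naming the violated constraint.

fails (NOT NULL on summary)

summary is explicitly set to NULL, but summary is declared NOT NULL.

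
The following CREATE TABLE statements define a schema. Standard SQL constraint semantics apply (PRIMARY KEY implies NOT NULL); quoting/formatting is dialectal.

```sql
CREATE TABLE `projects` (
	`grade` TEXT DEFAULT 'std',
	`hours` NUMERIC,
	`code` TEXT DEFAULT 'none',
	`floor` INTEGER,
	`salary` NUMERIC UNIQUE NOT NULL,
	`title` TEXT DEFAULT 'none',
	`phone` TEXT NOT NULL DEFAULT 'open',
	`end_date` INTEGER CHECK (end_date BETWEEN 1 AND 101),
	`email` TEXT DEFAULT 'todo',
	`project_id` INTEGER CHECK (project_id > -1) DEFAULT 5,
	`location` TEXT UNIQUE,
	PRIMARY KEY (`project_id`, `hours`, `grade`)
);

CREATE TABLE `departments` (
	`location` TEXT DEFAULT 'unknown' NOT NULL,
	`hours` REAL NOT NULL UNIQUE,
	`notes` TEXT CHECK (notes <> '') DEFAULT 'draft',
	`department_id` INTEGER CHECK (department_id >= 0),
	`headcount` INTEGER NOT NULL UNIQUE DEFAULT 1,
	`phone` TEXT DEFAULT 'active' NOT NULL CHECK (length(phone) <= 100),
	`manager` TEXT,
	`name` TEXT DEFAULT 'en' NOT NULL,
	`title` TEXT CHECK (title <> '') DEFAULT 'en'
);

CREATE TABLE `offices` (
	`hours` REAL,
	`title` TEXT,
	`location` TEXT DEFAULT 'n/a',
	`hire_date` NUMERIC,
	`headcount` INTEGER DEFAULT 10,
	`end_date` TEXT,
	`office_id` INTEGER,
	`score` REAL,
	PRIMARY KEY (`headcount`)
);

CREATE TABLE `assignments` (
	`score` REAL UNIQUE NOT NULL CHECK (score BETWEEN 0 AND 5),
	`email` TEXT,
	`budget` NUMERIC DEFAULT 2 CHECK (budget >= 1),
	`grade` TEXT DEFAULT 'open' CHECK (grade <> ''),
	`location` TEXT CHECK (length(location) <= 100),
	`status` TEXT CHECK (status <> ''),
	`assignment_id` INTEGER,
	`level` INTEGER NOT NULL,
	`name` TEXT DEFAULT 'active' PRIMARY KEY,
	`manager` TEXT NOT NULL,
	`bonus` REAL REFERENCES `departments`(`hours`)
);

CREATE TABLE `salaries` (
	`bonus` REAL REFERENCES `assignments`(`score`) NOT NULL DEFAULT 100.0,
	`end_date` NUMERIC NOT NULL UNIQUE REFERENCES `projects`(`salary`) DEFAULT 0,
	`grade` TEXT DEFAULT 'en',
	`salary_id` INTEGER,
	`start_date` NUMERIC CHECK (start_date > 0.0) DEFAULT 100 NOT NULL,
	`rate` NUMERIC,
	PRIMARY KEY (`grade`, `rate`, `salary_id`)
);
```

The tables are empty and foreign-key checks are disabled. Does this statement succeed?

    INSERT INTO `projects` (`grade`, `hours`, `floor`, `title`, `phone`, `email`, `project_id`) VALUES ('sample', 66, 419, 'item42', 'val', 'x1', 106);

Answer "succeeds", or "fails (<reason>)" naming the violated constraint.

fails (NOT NULL on salary)

salary is omitted from the column list and has no DEFAULT, so it would receive NULL.
But salary is declared NOT NULL.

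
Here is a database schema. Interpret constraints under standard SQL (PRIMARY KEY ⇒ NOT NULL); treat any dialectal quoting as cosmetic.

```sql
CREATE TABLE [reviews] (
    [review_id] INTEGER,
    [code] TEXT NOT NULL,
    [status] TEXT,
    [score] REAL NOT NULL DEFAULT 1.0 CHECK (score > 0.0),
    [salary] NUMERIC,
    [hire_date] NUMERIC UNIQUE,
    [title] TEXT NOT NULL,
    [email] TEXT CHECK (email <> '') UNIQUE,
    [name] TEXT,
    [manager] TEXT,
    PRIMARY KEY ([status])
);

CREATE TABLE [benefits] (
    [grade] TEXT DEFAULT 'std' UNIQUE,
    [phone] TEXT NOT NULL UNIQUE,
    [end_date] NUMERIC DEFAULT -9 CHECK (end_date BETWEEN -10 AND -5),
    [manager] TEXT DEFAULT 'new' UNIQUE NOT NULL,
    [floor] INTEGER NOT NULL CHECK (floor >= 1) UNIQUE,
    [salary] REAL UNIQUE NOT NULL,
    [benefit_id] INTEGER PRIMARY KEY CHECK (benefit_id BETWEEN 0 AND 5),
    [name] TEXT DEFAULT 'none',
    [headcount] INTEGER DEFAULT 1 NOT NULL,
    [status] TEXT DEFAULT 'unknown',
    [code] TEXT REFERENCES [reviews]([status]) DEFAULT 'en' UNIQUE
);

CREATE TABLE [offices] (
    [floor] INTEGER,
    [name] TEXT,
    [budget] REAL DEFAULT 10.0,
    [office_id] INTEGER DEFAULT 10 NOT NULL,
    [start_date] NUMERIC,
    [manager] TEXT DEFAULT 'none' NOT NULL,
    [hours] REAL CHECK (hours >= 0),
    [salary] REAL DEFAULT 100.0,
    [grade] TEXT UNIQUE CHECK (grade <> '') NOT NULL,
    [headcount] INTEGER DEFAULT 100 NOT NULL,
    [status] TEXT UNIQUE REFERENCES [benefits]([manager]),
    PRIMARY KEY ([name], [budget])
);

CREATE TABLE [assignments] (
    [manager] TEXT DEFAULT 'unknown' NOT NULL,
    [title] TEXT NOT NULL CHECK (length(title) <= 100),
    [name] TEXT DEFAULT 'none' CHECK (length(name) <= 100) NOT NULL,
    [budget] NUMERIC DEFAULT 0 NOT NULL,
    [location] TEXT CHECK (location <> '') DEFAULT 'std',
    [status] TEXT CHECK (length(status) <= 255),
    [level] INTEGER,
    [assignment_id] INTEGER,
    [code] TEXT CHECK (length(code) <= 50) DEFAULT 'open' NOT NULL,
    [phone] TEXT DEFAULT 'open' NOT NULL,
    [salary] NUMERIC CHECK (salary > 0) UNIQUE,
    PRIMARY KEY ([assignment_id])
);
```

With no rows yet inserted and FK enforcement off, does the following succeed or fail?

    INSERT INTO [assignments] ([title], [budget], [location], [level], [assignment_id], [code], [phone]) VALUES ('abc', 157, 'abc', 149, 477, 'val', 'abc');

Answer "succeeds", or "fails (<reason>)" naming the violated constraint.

NOT NULL columns: assignment_id is supplied; budget is supplied; code is supplied; manager defaults to 'unknown'; name defaults to 'none'; phone is supplied; title is supplied.
CHECK constraints: 'abc' satisfies (length(title) <= 100); 'abc' satisfies (location <> ''); 'val' satisfies (length(code) <= 50).
No constraint is violated.

succeeds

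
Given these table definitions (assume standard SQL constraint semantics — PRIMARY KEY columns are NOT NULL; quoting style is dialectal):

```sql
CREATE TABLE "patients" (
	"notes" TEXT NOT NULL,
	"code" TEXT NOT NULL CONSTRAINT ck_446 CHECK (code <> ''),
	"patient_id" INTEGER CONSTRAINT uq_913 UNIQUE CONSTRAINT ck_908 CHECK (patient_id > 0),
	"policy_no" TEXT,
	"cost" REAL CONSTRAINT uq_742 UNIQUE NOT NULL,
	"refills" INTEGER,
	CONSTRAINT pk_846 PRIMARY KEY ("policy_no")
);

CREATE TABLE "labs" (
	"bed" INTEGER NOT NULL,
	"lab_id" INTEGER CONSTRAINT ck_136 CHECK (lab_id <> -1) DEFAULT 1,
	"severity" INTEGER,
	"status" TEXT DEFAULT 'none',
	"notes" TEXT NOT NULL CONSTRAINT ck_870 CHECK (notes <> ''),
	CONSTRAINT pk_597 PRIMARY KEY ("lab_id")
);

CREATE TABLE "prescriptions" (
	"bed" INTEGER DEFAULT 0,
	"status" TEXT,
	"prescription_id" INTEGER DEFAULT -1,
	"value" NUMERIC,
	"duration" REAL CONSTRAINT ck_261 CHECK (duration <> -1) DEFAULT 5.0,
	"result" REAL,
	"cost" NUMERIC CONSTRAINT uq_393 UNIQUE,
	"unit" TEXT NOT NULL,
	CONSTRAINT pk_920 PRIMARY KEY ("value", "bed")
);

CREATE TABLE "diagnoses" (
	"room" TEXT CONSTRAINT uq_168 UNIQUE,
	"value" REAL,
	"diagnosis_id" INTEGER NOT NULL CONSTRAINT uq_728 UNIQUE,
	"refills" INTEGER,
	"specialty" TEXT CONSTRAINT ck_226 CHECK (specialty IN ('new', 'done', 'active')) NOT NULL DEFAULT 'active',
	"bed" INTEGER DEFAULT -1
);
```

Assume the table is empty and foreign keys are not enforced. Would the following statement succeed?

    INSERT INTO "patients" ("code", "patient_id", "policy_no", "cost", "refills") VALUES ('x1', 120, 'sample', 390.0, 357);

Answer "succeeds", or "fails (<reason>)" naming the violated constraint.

notes is omitted from the column list and has no DEFAULT, so it would receive NULL.
But notes is declared NOT NULL.

fails (NOT NULL on notes)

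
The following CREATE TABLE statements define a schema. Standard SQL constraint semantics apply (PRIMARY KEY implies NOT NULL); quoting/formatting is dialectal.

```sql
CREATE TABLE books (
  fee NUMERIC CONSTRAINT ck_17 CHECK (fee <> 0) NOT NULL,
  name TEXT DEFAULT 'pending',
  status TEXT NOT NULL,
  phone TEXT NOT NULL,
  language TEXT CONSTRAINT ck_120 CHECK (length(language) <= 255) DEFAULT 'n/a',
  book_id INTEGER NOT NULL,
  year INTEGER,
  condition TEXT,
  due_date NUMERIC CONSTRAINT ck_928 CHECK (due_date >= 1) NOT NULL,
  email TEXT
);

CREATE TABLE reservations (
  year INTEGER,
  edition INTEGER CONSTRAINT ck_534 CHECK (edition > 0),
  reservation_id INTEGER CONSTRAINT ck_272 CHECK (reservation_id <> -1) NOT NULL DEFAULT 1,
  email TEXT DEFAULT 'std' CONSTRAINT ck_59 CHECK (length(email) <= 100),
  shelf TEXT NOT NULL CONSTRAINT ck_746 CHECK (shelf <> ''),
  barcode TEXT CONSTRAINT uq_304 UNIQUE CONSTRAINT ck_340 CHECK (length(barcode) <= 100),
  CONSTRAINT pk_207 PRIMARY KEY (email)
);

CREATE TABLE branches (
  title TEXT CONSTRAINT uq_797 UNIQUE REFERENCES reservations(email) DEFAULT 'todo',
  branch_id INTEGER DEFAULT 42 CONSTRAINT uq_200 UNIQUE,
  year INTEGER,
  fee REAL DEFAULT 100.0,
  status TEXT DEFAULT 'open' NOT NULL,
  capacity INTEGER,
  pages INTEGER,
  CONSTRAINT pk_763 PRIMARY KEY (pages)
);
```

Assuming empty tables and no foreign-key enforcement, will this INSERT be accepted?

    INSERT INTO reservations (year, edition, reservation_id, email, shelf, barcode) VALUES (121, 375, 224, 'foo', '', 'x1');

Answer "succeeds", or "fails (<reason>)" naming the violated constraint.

fails (CHECK on shelf)

The value '' for shelf violates CHECK (shelf <> '').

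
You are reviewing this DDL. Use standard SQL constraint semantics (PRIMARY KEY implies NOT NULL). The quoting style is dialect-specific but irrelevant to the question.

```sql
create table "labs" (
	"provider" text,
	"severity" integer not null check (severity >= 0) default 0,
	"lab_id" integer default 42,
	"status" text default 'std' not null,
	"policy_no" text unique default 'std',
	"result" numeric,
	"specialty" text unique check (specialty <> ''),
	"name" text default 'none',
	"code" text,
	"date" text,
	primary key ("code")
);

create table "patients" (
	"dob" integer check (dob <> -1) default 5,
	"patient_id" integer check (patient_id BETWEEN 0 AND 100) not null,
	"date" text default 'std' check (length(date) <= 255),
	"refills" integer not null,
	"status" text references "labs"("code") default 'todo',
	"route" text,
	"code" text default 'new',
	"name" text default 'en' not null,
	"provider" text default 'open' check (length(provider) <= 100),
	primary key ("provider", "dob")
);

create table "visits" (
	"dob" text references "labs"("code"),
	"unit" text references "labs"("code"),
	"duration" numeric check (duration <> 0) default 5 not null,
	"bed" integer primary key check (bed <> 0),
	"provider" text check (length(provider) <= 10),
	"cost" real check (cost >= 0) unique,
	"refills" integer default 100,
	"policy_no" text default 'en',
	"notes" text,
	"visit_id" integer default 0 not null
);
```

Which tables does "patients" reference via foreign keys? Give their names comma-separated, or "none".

labs

- status REFERENCES labs(code).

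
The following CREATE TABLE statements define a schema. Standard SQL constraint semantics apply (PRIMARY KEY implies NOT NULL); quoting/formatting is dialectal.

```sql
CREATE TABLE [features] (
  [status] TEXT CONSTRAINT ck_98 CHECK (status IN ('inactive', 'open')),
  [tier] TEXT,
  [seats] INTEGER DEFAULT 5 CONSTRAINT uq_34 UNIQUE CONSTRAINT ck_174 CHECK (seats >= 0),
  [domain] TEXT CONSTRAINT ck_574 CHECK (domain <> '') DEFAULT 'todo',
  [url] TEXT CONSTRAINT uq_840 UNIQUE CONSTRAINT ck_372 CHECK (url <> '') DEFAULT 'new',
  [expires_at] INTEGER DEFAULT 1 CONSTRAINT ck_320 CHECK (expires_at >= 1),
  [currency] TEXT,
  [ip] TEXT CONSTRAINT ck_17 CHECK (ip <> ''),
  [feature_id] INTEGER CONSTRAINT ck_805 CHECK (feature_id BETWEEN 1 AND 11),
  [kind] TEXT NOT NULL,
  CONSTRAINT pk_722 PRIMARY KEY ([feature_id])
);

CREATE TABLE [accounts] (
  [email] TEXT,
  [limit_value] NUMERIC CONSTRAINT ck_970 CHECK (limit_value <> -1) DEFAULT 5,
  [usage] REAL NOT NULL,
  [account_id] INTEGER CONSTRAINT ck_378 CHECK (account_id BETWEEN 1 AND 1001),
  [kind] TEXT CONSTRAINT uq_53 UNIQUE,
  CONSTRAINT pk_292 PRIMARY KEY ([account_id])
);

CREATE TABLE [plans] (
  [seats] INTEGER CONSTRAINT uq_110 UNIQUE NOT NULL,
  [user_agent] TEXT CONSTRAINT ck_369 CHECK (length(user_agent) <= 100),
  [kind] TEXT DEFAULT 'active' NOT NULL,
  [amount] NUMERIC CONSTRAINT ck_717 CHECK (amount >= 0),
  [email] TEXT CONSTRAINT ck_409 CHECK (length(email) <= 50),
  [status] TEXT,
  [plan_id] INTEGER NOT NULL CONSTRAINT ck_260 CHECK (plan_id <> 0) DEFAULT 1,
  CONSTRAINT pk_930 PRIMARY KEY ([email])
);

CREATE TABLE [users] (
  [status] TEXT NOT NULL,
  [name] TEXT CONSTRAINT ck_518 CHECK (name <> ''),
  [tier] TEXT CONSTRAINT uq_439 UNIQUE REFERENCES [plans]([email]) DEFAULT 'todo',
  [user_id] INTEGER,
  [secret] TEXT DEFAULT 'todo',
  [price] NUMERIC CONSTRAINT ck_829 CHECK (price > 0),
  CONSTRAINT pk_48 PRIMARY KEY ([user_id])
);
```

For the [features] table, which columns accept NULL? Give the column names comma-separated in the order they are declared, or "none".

- status: CHECK does not forbid NULL (a CHECK constraint passes when its expression is NULL) → nullable.
- tier: no NOT NULL constraint applies → nullable.
- seats: CHECK does not forbid NULL (a CHECK constraint passes when its expression is NULL) → nullable.
- domain: CHECK does not forbid NULL (a CHECK constraint passes when its expression is NULL) → nullable.
- url: CHECK does not forbid NULL (a CHECK constraint passes when its expression is NULL) → nullable.
- expires_at: CHECK does not forbid NULL (a CHECK constraint passes when its expression is NULL) → nullable.
- currency: no NOT NULL constraint applies → nullable.
- ip: CHECK does not forbid NULL (a CHECK constraint passes when its expression is NULL) → nullable.
- feature_id: part of the PRIMARY KEY, which implies NOT NULL → not nullable.
- kind: declared NOT NULL → not nullable.

status, tier, seats, domain, url, expires_at, currency, ip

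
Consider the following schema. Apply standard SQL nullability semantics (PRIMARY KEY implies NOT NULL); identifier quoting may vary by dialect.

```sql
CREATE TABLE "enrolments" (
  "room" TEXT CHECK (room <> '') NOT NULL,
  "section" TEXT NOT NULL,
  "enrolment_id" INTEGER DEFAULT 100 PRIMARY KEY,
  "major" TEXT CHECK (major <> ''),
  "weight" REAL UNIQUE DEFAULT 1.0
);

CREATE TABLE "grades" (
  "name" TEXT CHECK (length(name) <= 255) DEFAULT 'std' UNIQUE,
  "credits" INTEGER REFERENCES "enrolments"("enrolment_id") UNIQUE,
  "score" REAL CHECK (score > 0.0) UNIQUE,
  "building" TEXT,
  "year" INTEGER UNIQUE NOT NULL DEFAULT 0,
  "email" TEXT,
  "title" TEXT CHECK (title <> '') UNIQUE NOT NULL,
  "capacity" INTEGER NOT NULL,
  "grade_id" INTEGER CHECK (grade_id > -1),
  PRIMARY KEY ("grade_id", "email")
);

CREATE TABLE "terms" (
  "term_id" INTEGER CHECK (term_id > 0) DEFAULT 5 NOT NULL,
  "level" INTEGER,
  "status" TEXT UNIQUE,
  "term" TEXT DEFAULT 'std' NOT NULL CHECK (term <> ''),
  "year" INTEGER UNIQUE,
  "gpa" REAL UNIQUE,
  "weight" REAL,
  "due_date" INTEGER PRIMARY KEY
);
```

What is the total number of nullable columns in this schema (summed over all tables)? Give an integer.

11

enrolments: 2 nullable (major, weight — PK (enrolment_id) and explicit NOT NULL columns excluded).
grades: 4 nullable (name, credits, score, building — PK (grade_id, email) and explicit NOT NULL columns excluded).
terms: 5 nullable (level, status, year, gpa, weight — PK (due_date) and explicit NOT NULL columns excluded).
Total: 2 + 4 + 5 = 11.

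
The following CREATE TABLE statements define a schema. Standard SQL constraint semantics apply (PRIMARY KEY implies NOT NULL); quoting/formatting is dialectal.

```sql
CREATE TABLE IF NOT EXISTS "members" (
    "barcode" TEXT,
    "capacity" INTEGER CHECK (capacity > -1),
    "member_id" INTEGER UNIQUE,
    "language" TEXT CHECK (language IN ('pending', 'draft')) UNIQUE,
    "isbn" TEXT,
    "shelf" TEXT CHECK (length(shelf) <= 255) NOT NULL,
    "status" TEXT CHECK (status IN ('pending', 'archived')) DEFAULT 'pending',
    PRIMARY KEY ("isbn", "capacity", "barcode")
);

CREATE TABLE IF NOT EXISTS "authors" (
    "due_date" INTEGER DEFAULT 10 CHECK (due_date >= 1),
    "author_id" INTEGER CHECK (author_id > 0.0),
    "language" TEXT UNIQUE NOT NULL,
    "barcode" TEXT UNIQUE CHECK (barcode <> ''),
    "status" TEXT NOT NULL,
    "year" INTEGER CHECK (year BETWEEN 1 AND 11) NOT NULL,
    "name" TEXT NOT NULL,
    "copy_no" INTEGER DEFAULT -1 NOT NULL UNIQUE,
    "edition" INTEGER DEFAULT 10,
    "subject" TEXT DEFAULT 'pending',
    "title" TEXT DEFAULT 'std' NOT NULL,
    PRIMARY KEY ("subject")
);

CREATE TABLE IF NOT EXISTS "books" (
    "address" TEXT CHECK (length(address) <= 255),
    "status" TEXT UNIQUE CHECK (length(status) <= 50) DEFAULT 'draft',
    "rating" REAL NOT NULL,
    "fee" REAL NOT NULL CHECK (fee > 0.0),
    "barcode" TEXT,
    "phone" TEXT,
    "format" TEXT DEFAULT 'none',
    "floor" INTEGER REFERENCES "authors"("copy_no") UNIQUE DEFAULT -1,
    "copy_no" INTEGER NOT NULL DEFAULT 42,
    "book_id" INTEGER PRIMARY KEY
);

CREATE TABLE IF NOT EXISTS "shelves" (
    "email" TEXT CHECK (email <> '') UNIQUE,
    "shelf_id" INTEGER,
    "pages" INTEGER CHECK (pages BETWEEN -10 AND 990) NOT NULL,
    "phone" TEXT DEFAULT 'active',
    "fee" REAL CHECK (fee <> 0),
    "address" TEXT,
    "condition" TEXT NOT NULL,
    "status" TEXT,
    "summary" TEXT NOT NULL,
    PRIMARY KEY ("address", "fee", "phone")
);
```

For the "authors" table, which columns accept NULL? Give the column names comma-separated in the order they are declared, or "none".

- due_date: CHECK does not forbid NULL (a CHECK constraint passes when its expression is NULL) → nullable.
- author_id: CHECK does not forbid NULL (a CHECK constraint passes when its expression is NULL) → nullable.
- language: declared NOT NULL → not nullable.
- barcode: CHECK does not forbid NULL (a CHECK constraint passes when its expression is NULL) → nullable.
- status: declared NOT NULL → not nullable.
- year: declared NOT NULL → not nullable.
- name: declared NOT NULL → not nullable.
- copy_no: declared NOT NULL → not nullable.
- edition: DEFAULT only fills an omitted column; an explicit NULL is still allowed → nullable.
- subject: part of the PRIMARY KEY, which implies NOT NULL → not nullable.
- title: declared NOT NULL → not nullable.

due_date, author_id, barcode, edition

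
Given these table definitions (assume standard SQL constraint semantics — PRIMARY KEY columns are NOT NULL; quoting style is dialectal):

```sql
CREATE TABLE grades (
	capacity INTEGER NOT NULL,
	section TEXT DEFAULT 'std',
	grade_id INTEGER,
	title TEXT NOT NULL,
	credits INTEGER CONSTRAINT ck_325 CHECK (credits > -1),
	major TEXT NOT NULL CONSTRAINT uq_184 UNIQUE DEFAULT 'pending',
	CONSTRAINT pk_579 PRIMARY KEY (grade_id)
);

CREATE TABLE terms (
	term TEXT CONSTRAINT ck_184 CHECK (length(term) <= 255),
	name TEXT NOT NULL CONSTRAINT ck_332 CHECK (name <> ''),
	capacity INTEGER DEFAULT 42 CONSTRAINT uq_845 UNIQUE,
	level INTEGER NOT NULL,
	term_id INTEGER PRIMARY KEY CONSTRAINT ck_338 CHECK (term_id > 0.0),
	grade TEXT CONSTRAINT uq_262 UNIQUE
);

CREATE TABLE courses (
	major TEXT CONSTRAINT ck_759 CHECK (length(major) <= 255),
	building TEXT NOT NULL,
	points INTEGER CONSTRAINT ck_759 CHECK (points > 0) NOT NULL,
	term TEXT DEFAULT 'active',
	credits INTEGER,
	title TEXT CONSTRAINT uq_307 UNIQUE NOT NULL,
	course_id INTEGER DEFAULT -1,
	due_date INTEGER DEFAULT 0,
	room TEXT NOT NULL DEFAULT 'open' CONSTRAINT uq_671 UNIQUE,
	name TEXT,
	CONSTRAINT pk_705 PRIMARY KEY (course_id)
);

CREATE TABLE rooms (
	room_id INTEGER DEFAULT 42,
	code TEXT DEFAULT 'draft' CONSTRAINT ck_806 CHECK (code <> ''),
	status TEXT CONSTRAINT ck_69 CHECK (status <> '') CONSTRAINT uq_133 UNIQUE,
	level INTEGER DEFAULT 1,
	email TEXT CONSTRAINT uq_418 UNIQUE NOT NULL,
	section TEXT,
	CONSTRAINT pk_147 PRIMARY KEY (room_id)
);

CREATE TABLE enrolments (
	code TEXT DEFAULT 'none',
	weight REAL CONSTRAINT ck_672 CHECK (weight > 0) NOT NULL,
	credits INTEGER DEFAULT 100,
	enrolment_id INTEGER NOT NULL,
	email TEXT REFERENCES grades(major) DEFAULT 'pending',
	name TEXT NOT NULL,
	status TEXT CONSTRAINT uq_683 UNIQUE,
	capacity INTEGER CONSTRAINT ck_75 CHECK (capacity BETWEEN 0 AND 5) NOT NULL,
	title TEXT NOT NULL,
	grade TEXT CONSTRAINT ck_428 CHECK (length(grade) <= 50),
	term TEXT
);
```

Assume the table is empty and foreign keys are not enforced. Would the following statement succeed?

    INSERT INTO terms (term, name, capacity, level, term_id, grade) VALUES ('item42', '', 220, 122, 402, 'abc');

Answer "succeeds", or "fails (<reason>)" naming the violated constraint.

The value '' for name violates CHECK (name <> '').

fails (CHECK on name)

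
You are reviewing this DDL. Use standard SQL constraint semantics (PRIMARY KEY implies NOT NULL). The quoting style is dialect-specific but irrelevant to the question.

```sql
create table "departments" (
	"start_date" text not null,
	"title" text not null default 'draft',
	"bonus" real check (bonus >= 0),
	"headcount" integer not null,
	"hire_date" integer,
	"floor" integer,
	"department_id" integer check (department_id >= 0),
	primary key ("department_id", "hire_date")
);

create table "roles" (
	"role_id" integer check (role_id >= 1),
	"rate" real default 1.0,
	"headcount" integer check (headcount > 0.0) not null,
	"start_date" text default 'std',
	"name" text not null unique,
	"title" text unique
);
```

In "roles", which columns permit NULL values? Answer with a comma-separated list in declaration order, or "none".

role_id, rate, start_date, title

- role_id: CHECK does not forbid NULL (a CHECK constraint passes when its expression is NULL) → nullable.
- rate: DEFAULT only fills an omitted column; an explicit NULL is still allowed → nullable.
- headcount: declared NOT NULL → not nullable.
- start_date: DEFAULT only fills an omitted column; an explicit NULL is still allowed → nullable.
- name: declared NOT NULL → not nullable.
- title: UNIQUE does not imply NOT NULL → nullable.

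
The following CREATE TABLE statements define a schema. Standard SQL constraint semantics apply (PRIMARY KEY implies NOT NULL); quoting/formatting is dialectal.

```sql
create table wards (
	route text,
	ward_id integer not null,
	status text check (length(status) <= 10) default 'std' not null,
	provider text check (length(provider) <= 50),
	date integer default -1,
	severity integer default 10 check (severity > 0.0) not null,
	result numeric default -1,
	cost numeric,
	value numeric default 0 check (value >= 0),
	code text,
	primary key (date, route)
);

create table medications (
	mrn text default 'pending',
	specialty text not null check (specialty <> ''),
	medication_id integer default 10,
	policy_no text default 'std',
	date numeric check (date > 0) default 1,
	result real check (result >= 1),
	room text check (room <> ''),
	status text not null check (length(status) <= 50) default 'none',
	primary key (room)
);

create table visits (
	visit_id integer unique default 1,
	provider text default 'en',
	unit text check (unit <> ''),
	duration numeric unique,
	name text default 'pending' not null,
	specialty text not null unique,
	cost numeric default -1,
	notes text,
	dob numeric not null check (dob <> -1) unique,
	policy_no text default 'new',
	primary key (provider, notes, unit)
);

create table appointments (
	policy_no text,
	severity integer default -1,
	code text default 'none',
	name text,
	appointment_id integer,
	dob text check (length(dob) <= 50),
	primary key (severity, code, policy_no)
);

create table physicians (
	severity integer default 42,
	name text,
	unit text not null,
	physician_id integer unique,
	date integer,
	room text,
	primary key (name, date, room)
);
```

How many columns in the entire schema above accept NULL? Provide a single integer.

19

wards: 5 nullable (provider, result, cost, value, code — PK (date, route) and explicit NOT NULL columns excluded).
medications: 5 nullable (mrn, medication_id, policy_no, date, result — PK (room) and explicit NOT NULL columns excluded).
visits: 4 nullable (visit_id, duration, cost, policy_no — PK (provider, notes, unit) and explicit NOT NULL columns excluded).
appointments: 3 nullable (name, appointment_id, dob — PK (severity, code, policy_no) and explicit NOT NULL columns excluded).
physicians: 2 nullable (severity, physician_id — PK (name, date, room) and explicit NOT NULL columns excluded).
Total: 5 + 5 + 4 + 3 + 2 = 19.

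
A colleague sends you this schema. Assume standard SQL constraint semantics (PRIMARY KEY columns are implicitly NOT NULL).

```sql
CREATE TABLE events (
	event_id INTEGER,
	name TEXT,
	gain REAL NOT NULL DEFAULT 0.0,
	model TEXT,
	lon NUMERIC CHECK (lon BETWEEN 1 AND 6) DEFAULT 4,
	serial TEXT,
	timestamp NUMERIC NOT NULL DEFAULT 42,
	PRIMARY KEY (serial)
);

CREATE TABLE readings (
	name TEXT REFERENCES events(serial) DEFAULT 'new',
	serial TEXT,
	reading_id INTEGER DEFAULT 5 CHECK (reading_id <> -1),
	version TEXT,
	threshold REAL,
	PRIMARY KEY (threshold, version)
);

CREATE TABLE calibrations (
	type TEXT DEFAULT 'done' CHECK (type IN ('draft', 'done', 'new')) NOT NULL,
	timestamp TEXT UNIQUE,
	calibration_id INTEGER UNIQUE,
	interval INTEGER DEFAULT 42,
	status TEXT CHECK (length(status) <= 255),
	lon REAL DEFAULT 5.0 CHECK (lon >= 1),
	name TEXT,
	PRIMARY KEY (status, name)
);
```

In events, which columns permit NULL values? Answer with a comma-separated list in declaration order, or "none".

event_id, name, model, lon

- event_id: no NOT NULL constraint applies → nullable.
- name: no NOT NULL constraint applies → nullable.
- gain: declared NOT NULL → not nullable.
- model: no NOT NULL constraint applies → nullable.
- lon: CHECK does not forbid NULL (a CHECK constraint passes when its expression is NULL) → nullable.
- serial: part of the PRIMARY KEY, which implies NOT NULL → not nullable.
- timestamp: declared NOT NULL → not nullable.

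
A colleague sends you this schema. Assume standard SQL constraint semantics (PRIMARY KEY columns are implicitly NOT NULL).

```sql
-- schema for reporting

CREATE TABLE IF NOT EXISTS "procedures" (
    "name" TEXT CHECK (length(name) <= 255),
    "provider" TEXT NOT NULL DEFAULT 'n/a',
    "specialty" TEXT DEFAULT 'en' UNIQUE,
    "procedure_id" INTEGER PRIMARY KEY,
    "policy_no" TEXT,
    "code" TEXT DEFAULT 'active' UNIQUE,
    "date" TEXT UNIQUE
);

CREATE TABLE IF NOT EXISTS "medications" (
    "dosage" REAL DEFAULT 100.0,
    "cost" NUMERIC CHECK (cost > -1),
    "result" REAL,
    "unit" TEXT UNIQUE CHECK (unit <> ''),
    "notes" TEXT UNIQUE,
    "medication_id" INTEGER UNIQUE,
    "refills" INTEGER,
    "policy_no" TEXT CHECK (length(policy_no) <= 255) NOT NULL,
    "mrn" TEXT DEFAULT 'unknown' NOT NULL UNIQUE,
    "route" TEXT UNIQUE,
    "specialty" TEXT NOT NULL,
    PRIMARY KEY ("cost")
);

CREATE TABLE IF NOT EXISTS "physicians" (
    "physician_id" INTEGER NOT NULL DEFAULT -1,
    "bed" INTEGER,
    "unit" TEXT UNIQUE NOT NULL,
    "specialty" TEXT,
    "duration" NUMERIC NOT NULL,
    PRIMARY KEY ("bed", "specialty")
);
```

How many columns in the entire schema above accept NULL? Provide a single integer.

procedures: 5 nullable (name, specialty, policy_no, code, date — PK (procedure_id) and explicit NOT NULL columns excluded).
medications: 7 nullable (dosage, result, unit, notes, medication_id, refills, route — PK (cost) and explicit NOT NULL columns excluded).
physicians: 0 nullable (none — PK (bed, specialty) and explicit NOT NULL columns excluded).
Total: 5 + 7 + 0 = 12.

12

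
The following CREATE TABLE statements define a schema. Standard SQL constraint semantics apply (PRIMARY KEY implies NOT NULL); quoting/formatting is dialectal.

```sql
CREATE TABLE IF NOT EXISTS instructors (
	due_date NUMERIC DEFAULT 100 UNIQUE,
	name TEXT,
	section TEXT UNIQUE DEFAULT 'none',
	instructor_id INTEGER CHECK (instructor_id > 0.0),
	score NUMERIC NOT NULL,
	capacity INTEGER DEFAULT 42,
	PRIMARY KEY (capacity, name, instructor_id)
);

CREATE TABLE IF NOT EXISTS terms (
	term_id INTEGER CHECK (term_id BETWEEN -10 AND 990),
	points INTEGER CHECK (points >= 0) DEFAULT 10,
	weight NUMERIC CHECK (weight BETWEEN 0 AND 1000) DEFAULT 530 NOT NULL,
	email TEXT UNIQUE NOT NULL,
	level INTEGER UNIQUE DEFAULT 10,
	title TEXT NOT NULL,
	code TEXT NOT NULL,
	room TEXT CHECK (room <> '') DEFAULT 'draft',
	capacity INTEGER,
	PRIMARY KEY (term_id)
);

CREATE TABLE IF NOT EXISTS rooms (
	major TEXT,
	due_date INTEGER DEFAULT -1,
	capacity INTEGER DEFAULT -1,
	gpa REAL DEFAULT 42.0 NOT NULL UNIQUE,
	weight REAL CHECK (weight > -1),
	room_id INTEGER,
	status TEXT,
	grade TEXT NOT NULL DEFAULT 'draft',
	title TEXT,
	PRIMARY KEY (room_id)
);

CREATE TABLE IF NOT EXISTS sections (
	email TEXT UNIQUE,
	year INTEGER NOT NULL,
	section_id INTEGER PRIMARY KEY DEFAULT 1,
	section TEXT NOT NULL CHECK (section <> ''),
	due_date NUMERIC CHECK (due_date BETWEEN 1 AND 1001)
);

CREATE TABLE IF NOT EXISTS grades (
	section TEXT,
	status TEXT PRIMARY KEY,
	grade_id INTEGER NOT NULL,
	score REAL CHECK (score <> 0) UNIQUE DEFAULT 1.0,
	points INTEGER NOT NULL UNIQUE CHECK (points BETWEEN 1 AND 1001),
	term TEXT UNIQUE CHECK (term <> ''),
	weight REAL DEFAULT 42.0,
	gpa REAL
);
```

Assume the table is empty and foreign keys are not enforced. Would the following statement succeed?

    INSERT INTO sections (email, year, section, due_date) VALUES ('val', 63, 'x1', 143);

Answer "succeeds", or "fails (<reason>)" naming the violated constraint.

succeeds

NOT NULL columns: section is supplied; section_id defaults to 1; year is supplied.
CHECK constraints: 'x1' satisfies (section <> ''); 143 satisfies (due_date BETWEEN 1 AND 1001).
No constraint is violated.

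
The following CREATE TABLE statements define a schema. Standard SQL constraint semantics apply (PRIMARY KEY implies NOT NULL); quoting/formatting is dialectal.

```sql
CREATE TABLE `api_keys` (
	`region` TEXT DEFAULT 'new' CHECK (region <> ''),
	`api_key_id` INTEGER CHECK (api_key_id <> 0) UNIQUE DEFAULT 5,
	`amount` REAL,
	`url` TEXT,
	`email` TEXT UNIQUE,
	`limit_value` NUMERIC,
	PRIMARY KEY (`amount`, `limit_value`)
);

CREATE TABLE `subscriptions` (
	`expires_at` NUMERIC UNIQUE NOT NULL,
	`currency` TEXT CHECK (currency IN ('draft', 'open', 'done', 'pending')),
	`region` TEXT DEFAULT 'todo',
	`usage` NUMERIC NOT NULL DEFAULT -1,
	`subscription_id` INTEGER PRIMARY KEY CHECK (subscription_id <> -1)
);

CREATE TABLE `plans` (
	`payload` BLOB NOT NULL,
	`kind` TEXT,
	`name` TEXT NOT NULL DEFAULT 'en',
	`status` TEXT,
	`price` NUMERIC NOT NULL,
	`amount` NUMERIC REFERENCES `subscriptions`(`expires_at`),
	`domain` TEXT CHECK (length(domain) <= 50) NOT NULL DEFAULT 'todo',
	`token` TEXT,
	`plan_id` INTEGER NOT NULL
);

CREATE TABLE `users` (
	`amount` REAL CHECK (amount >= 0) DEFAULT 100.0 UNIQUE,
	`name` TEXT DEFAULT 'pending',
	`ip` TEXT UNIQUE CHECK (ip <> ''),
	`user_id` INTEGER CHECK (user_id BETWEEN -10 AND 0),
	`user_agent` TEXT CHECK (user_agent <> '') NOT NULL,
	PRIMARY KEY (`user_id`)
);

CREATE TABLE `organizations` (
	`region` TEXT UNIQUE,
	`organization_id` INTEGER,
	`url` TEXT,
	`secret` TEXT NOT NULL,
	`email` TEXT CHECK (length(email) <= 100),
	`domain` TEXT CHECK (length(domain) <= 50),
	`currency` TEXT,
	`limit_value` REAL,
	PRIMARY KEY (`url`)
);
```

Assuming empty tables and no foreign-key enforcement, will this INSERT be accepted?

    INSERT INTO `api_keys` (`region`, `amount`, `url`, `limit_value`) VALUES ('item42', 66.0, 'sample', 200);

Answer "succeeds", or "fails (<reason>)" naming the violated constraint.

NOT NULL columns: amount is supplied; limit_value is supplied.
CHECK constraints: 'item42' satisfies (region <> '').
No constraint is violated.

succeeds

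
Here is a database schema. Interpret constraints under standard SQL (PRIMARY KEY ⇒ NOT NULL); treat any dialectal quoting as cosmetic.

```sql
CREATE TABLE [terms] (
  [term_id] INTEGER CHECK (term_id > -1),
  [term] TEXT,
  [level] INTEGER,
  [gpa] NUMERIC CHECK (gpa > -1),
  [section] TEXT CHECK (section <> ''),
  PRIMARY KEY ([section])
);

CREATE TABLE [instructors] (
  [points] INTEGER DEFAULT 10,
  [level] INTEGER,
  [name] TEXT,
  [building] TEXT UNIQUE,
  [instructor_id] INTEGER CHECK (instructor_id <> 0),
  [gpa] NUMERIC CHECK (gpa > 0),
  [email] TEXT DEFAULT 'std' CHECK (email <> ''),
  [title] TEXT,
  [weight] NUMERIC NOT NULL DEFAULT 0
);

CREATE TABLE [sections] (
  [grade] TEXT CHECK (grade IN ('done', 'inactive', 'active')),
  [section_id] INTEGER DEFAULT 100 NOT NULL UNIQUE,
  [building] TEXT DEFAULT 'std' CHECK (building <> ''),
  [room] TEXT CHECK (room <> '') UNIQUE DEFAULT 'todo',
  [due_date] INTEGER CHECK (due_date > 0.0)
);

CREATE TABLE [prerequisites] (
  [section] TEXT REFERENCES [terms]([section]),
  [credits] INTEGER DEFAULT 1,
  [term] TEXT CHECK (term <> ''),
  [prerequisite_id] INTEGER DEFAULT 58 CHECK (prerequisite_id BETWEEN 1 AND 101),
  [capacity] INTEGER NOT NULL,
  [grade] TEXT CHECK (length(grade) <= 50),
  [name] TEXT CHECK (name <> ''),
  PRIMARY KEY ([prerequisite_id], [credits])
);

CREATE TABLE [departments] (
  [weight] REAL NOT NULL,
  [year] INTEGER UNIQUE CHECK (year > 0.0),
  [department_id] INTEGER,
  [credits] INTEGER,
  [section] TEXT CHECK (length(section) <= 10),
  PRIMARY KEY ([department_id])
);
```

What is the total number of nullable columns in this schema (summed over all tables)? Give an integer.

23

terms: 4 nullable (term_id, term, level, gpa — PK (section) and explicit NOT NULL columns excluded).
instructors: 8 nullable (points, level, name, building, instructor_id, gpa, email, title — PK none and explicit NOT NULL columns excluded).
sections: 4 nullable (grade, building, room, due_date — PK none and explicit NOT NULL columns excluded).
prerequisites: 4 nullable (section, term, grade, name — PK (prerequisite_id, credits) and explicit NOT NULL columns excluded).
departments: 3 nullable (year, credits, section — PK (department_id) and explicit NOT NULL columns excluded).
Total: 4 + 8 + 4 + 4 + 3 = 23.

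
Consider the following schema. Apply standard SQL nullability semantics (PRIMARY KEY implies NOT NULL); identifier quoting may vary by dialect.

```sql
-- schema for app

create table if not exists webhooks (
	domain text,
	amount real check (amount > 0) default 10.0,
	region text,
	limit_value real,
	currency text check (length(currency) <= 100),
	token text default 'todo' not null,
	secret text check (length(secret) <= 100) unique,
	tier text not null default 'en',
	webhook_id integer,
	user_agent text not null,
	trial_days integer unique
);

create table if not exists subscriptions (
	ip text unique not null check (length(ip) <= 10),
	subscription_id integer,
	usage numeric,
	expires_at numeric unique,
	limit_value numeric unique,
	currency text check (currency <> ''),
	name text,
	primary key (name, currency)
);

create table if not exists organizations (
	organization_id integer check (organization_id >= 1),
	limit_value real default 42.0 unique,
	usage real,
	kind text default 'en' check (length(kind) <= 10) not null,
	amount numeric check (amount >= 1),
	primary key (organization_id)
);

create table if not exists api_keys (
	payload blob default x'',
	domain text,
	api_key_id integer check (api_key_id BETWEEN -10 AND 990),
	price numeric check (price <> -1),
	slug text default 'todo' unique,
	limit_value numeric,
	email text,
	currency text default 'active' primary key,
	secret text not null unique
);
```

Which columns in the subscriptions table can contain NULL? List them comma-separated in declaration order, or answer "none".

- ip: declared NOT NULL → not nullable.
- subscription_id: no NOT NULL constraint applies → nullable.
- usage: no NOT NULL constraint applies → nullable.
- expires_at: UNIQUE does not imply NOT NULL → nullable.
- limit_value: UNIQUE does not imply NOT NULL → nullable.
- currency: part of the PRIMARY KEY, which implies NOT NULL → not nullable.
- name: part of the PRIMARY KEY, which implies NOT NULL → not nullable.

subscription_id, usage, expires_at, limit_value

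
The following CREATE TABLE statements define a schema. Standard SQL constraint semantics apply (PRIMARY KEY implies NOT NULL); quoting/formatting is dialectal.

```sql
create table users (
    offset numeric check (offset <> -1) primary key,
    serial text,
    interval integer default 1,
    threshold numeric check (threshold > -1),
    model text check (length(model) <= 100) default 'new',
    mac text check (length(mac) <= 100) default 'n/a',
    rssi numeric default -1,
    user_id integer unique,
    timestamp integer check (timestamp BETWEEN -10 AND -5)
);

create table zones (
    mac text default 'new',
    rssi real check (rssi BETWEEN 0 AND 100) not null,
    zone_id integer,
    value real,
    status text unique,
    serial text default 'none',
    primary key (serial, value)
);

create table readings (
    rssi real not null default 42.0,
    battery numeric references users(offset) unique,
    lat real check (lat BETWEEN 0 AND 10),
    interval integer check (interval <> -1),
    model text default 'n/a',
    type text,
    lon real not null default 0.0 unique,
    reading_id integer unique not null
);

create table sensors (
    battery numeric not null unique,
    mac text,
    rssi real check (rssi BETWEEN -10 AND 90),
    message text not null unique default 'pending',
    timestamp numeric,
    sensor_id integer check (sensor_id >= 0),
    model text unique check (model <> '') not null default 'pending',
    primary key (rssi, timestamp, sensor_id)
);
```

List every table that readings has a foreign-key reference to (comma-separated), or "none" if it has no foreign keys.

- battery REFERENCES users(offset).

users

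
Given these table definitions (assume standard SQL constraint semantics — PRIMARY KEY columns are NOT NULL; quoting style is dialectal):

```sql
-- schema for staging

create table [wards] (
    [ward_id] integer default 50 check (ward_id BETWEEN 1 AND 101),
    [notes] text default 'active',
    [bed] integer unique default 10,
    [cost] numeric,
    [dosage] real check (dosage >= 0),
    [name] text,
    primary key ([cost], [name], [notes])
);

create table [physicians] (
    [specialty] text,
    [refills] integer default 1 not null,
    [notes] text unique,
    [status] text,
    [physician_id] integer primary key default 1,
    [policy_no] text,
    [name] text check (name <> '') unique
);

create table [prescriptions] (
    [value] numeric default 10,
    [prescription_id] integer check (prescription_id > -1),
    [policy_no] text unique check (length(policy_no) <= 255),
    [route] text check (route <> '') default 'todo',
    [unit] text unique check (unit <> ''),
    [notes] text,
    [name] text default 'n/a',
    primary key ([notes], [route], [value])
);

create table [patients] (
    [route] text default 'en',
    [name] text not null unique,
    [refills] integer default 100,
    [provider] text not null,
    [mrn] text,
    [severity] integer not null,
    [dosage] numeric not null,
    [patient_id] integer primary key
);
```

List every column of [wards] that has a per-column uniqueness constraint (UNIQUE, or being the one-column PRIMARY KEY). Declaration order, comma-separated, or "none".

- ward_id: no UNIQUE or single-column PK constraint.
- notes: part of a composite PRIMARY KEY — only the tuple is unique, not this column on its own.
- bed: declared UNIQUE → unique.
- cost: part of a composite PRIMARY KEY — only the tuple is unique, not this column on its own.
- dosage: no UNIQUE or single-column PK constraint.
- name: part of a composite PRIMARY KEY — only the tuple is unique, not this column on its own.

bed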